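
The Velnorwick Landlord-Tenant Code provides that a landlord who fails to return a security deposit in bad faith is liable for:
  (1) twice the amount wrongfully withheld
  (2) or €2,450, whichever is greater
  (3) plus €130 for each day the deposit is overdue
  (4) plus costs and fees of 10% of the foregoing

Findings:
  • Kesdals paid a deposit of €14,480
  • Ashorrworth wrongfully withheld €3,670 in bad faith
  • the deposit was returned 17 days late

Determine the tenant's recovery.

Doubled: 2 × €3,670 = €7,340
Minimum €2,450: €7,340 meets the minimum, no increase.
Late-return penalty: 17 × €130 = €2,210
Damages plus late penalty: €7,340 + €2,210 = €9,550
Costs and fees: 10% of €9,550 = €955
Total recovery: €9,550 + €955 = €10,505

€10,505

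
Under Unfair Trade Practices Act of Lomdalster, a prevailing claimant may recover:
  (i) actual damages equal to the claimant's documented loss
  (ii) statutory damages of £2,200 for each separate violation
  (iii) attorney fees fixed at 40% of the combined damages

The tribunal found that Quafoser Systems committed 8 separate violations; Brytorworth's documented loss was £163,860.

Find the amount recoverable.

Statutory damages: 8 × £2,200 = £17,600
Combined damages: £163,860 + £17,600 = £181,460
Attorney fees: 40% of £181,460 = £72,584
Total recovery: £181,460 + £72,584 = £254,044

£254,044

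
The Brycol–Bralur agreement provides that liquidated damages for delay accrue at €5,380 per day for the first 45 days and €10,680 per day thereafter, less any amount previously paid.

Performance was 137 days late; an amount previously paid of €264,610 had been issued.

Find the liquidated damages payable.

First 45 days: 45 × €5,380 = €242,100
Remaining days: (137 − 45) × €10,680 = €982,560
Accrued per-day damages: €242,100 + €982,560 = €1,224,660
Less amount previously paid: €1,224,660 − €264,610 = €960,050

€960,050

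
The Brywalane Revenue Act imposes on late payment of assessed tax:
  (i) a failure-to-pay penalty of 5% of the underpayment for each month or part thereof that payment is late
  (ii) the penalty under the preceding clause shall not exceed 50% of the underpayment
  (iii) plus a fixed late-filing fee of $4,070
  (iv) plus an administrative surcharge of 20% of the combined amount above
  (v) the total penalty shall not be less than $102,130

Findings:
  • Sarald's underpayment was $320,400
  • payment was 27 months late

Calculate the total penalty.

Accrued rate: 5% × 27 = 135%, capped at 50% → 50%
Failure-to-pay penalty: 50% of $320,400 = $160,200
Penalty before surcharge: $160,200 + $4,070 = $164,270
Administrative surcharge: 20% of $164,270 = $32,854
Total penalty: $164,270 + $32,854 = $197,124
Minimum $102,130: $197,124 meets the minimum, no increase.

$197,124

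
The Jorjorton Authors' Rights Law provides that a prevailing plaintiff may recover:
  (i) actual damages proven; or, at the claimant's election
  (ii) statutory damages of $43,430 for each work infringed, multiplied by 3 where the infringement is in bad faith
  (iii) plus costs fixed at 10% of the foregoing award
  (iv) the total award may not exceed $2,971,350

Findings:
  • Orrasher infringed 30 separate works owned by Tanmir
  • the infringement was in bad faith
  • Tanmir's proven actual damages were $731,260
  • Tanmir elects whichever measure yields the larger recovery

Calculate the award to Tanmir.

Statutory damages: 30 × $43,430 = $1,302,900
Trebled: 3 × $1,302,900 = $3,908,700
Greater of actual damages ($731,260) or enhanced statutory damages ($3,908,700): $3,908,700
Costs: 10% of $3,908,700 = $390,870
Award plus costs: $3,908,700 + $390,870 = $4,299,570
Cap at $2,971,350: $4,299,570 exceeds the cap → $2,971,350

$2,971,350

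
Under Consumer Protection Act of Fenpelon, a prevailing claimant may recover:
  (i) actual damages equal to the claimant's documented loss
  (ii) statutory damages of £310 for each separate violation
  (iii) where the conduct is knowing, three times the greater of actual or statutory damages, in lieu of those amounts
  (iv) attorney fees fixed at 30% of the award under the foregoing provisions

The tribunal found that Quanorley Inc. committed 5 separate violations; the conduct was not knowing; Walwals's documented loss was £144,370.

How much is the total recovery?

Statutory damages: 5 × £310 = £1,550
Conduct not knowing: the in-lieu enhancement does not apply.
Actual plus statutory damages: £144,370 + £1,550 = £145,920
Attorney fees: 30% of £145,920 = £43,776
Total recovery: £145,920 + £43,776 = £189,696

£189,696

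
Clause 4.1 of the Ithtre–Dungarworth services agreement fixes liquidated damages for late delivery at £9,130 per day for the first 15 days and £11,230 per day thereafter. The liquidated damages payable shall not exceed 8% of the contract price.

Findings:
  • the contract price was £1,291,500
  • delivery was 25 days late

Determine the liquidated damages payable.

Liquidated damages: £103,320

First 15 days: 15 × £9,130 = £136,950
Remaining days: (25 − 15) × £11,230 = £112,300
Accrued per-day damages: £136,950 + £112,300 = £249,250
Cap: 8% of £1,291,500 = £103,320
Cap at £103,320: £249,250 exceeds the cap → £103,320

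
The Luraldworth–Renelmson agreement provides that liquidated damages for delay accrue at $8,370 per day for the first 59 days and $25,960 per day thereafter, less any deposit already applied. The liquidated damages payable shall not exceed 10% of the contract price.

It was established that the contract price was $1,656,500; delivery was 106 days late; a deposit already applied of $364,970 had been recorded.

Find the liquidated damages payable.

$165,650

First 59 days: 59 × $8,370 = $493,830
Remaining days: (106 − 59) × $25,960 = $1,220,120
Accrued per-day damages: $493,830 + $1,220,120 = $1,713,950
Less deposit already applied: $1,713,950 − $364,970 = $1,348,980
Cap: 10% of $1,656,500 = $165,650
Cap at $165,650: $1,348,980 exceeds the cap → $165,650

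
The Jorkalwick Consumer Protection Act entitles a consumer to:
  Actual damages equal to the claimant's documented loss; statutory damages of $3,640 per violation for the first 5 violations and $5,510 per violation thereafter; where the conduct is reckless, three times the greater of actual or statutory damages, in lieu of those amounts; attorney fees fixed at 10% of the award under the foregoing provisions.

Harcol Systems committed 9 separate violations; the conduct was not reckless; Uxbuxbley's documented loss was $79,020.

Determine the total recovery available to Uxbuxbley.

Total recovery: $131,186

First 5 violations: 5 × $3,640 = $18,200
Remaining violations: (9 − 5) × $5,510 = $22,040
Statutory damages: $18,200 + $22,040 = $40,240
Conduct not reckless: the in-lieu enhancement does not apply.
Actual plus statutory damages: $79,020 + $40,240 = $119,260
Attorney fees: 10% of $119,260 = $11,926
Total recovery: $119,260 + $11,926 = $131,186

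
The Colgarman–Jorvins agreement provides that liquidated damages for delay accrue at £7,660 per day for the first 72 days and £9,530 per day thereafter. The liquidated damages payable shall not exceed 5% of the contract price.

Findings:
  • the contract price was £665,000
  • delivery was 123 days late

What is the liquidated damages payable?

First 72 days: 72 × £7,660 = £551,520
Remaining days: (123 − 72) × £9,530 = £486,030
Accrued per-day damages: £551,520 + £486,030 = £1,037,550
Cap: 5% of £665,000 = £33,250
Cap at £33,250: £1,037,550 exceeds the cap → £33,250

£33,250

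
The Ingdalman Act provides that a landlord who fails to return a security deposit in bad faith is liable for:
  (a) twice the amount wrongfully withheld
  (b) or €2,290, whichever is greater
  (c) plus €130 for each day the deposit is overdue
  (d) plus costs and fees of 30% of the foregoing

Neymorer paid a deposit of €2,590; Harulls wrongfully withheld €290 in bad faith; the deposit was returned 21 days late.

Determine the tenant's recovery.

Doubled: 2 × €290 = €580
Minimum €2,290: €580 is below the minimum → €2,290
Late-return penalty: 21 × €130 = €2,730
Damages plus late penalty: €2,290 + €2,730 = €5,020
Costs and fees: 30% of €5,020 = €1,506
Total recovery: €5,020 + €1,506 = €6,526

€6,526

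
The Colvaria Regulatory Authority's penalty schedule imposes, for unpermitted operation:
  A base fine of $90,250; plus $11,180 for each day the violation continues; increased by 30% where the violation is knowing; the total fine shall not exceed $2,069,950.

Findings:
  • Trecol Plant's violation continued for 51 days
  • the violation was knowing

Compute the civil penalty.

$858,559

Per-day component: 51 × $11,180 = $570,180
Base plus per-day: $90,250 + $570,180 = $660,430
Enhancement: 30% of $660,430 = $198,129
Enhanced fine: $660,430 + $198,129 = $858,559
Cap at $2,069,950: $858,559 is within the cap, no reduction.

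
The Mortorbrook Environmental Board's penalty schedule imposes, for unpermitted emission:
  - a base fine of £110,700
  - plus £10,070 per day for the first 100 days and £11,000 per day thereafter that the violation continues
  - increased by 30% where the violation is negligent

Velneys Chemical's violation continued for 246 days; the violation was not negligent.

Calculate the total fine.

First 100 days: 100 × £10,070 = £1,007,000
Remaining days: (246 − 100) × £11,000 = £1,606,000
Per-day component: £1,007,000 + £1,606,000 = £2,613,000
Base plus per-day: £110,700 + £2,613,000 = £2,723,700
The violation was not negligent: no 30% increase.

£2,723,700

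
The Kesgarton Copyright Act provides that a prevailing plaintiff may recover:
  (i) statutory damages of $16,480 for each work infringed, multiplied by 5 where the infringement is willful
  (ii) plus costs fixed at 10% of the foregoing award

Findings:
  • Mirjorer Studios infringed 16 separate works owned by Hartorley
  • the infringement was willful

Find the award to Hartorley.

$1,450,240

Statutory damages: 16 × $16,480 = $263,680
Multiplied by 5: 5 × $263,680 = $1,318,400
Costs: 10% of $1,318,400 = $131,840
Award plus costs: $1,318,400 + $131,840 = $1,450,240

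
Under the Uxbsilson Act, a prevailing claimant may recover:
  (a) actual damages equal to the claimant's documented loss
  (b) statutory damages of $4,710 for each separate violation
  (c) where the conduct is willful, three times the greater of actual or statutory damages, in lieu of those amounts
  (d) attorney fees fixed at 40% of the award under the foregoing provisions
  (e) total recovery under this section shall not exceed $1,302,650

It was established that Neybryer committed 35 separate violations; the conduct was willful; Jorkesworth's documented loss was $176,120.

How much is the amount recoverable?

Statutory damages: 35 × $4,710 = $164,850
Greater of actual damages ($176,120) or statutory damages ($164,850): $176,120
Trebled: 3 × $176,120 = $528,360
Attorney fees: 40% of $528,360 = $211,344
Total before cap: $528,360 + $211,344 = $739,704
Cap at $1,302,650: $739,704 is within the cap, no reduction.

$739,704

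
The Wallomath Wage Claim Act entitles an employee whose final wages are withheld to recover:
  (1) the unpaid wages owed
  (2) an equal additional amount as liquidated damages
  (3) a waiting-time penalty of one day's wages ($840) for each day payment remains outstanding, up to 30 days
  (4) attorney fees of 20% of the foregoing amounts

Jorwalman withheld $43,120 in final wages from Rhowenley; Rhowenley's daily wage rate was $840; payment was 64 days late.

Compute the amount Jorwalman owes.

Liquidated damages (equal amount): $43,120
Penalty days: min(64, 30) = 30
Waiting-time penalty: 30 × $840 = $25,200
Subtotal: $43,120 + $43,120 + $25,200 = $111,440
Attorney fees: 20% of $111,440 = $22,288
Total award: $111,440 + $22,288 = $133,728

$133,728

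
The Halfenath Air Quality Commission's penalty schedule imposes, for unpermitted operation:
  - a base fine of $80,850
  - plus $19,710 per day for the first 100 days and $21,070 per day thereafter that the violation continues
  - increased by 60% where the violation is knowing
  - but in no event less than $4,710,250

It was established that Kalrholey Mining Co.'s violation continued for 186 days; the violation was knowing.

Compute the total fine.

Civil penalty: $6,182,192

First 100 days: 100 × $19,710 = $1,971,000
Remaining days: (186 − 100) × $21,070 = $1,812,020
Per-day component: $1,971,000 + $1,812,020 = $3,783,020
Base plus per-day: $80,850 + $3,783,020 = $3,863,870
Enhancement: 60% of $3,863,870 = $2,318,322
Enhanced fine: $3,863,870 + $2,318,322 = $6,182,192
Minimum $4,710,250: $6,182,192 meets the minimum, no increase.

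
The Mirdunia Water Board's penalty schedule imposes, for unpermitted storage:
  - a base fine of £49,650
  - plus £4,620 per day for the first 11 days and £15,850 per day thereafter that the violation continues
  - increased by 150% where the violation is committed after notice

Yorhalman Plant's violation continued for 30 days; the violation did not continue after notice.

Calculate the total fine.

£401,620

First 11 days: 11 × £4,620 = £50,820
Remaining days: (30 − 11) × £15,850 = £301,150
Per-day component: £50,820 + £301,150 = £351,970
Base plus per-day: £49,650 + £351,970 = £401,620
The violation did not continue after notice: no 150% increase.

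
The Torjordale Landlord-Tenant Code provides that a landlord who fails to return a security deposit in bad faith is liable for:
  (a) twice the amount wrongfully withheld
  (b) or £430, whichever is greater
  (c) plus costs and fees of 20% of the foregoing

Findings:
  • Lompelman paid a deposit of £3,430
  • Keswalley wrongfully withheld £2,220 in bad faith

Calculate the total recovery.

£5,328

Doubled: 2 × £2,220 = £4,440
Minimum £430: £4,440 meets the minimum, no increase.
Costs and fees: 20% of £4,440 = £888
Total recovery: £4,440 + £888 = £5,328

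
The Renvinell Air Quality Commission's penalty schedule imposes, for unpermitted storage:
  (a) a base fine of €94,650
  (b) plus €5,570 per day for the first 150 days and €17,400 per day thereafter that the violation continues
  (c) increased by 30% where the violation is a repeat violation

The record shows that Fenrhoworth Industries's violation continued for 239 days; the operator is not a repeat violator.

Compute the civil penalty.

€2,478,750

First 150 days: 150 × €5,570 = €835,500
Remaining days: (239 − 150) × €17,400 = €1,548,600
Per-day component: €835,500 + €1,548,600 = €2,384,100
Base plus per-day: €94,650 + €2,384,100 = €2,478,750
The operator is not a repeat violator: no 30% increase.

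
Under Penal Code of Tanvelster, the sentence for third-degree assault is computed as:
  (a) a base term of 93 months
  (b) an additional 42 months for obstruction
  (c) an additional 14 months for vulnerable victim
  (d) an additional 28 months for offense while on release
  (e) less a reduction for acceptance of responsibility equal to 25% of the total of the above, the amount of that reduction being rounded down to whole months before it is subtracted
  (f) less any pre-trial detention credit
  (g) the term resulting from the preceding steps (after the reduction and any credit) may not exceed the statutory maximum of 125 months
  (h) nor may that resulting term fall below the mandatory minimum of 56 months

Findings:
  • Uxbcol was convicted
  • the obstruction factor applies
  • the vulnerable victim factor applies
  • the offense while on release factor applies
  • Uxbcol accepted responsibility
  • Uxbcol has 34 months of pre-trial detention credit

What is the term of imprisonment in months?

99 months

Obstruction enhancement: +42 months
Vulnerable victim enhancement: +14 months
Offense while on release enhancement: +28 months
Adjusted term: 93 months + 42 months + 14 months + 28 months = 177 months
Acceptance of responsibility reduction: 25% of 177 months = 44 months (rounded down)
After reduction: 177 − 44 = 133 months
Less pre-trial detention credit: 133 months − 34 months = 99 months
Cap at 125 months: 99 months is within the cap, no reduction.
Minimum 56 months: 99 months meets the minimum, no increase.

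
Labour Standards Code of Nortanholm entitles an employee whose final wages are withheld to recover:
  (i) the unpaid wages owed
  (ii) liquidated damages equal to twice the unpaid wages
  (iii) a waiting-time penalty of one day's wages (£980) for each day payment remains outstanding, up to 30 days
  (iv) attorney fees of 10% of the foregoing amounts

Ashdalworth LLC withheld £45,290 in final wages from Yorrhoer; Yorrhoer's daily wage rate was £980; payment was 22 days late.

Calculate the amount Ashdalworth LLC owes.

Doubled: 2 × £45,290 = £90,580
Penalty days: min(22, 30) = 22
Waiting-time penalty: 22 × £980 = £21,560
Subtotal: £45,290 + £90,580 + £21,560 = £157,430
Attorney fees: 10% of £157,430 = £15,743
Total award: £157,430 + £15,743 = £173,173

£173,173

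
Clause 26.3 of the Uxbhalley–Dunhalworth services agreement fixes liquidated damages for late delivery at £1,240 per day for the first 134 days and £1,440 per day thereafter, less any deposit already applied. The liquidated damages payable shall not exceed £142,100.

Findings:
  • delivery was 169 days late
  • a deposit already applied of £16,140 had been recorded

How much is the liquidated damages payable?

First 134 days: 134 × £1,240 = £166,160
Remaining days: (169 − 134) × £1,440 = £50,400
Accrued per-day damages: £166,160 + £50,400 = £216,560
Less deposit already applied: £216,560 − £16,140 = £200,420
Cap at £142,100: £200,420 exceeds the cap → £142,100

Liquidated damages: £142,100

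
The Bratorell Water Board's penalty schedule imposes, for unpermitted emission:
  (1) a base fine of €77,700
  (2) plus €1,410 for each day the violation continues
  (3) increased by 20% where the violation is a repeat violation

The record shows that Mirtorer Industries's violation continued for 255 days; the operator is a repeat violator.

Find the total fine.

€524,700

Per-day component: 255 × €1,410 = €359,550
Base plus per-day: €77,700 + €359,550 = €437,250
Enhancement: 20% of €437,250 = €87,450
Enhanced fine: €437,250 + €87,450 = €524,700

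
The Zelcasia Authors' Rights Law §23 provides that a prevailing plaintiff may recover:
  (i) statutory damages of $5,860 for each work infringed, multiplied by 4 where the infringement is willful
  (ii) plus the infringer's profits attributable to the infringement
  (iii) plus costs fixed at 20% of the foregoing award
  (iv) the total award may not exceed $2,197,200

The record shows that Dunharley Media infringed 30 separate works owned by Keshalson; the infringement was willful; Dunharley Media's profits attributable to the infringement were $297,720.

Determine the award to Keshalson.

Award: $1,201,104

Statutory damages: 30 × $5,860 = $175,800
Multiplied by 4: 4 × $175,800 = $703,200
Combined award: $703,200 + $297,720 = $1,000,920
Costs: 20% of $1,000,920 = $200,184
Award plus costs: $1,000,920 + $200,184 = $1,201,104
Cap at $2,197,200: $1,201,104 is within the cap, no reduction.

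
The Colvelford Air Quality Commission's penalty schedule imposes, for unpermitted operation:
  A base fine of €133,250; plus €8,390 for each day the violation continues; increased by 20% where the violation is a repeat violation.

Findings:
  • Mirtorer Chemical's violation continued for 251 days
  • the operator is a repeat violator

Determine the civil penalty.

Per-day component: 251 × €8,390 = €2,105,890
Base plus per-day: €133,250 + €2,105,890 = €2,239,140
Enhancement: 20% of €2,239,140 = €447,828
Enhanced fine: €2,239,140 + €447,828 = €2,686,968

Civil penalty: €2,686,968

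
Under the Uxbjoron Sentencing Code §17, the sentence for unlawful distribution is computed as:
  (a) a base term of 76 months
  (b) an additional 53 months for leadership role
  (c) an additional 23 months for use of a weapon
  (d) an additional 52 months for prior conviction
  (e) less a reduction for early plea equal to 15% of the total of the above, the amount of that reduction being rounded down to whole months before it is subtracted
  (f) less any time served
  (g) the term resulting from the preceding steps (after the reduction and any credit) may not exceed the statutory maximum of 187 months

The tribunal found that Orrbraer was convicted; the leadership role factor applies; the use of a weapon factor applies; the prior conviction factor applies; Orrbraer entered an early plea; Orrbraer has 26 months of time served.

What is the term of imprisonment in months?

Sentence: 148 months

Leadership role enhancement: +53 months
Use of a weapon enhancement: +23 months
Prior conviction enhancement: +52 months
Adjusted term: 76 months + 53 months + 23 months + 52 months = 204 months
Early plea reduction: 15% of 204 months = 30 months (rounded down)
After reduction: 204 − 30 = 174 months
Less time served: 174 months − 26 months = 148 months
Cap at 187 months: 148 months is within the cap, no reduction.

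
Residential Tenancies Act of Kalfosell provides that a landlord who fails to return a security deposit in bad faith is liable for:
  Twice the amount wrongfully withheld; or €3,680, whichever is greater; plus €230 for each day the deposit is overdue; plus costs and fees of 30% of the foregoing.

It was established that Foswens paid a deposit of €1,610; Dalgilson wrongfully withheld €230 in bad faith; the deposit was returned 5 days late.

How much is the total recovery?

Doubled: 2 × €230 = €460
Minimum €3,680: €460 is below the minimum → €3,680
Late-return penalty: 5 × €230 = €1,150
Damages plus late penalty: €3,680 + €1,150 = €4,830
Costs and fees: 30% of €4,830 = €1,449
Total recovery: €4,830 + €1,449 = €6,279

Recovery: €6,279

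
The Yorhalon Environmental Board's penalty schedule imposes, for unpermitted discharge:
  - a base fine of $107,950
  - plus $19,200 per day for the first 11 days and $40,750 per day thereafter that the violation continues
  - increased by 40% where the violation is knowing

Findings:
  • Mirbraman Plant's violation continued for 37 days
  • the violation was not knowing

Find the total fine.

$1,378,650

First 11 days: 11 × $19,200 = $211,200
Remaining days: (37 − 11) × $40,750 = $1,059,500
Per-day component: $211,200 + $1,059,500 = $1,270,700
Base plus per-day: $107,950 + $1,270,700 = $1,378,650
The violation was not knowing: no 40% increase.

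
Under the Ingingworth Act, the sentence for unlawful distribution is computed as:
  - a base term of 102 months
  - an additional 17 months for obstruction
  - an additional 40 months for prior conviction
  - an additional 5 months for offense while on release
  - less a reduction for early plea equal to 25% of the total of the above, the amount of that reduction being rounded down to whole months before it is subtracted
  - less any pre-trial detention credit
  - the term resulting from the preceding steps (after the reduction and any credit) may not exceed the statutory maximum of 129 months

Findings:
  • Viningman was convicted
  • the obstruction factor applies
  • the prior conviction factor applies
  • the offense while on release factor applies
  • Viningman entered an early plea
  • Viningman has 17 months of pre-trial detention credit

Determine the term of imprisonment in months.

106 months

Obstruction enhancement: +17 months
Prior conviction enhancement: +40 months
Offense while on release enhancement: +5 months
Adjusted term: 102 months + 17 months + 40 months + 5 months = 164 months
Early plea reduction: 25% of 164 months = 41 months (rounded down)
After reduction: 164 − 41 = 123 months
Less pre-trial detention credit: 123 months − 17 months = 106 months
Cap at 129 months: 106 months is within the cap, no reduction.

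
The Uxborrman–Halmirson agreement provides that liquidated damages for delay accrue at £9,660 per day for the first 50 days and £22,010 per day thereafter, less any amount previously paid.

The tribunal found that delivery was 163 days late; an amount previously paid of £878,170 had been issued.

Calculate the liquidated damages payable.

£2,091,960

First 50 days: 50 × £9,660 = £483,000
Remaining days: (163 − 50) × £22,010 = £2,487,130
Accrued per-day damages: £483,000 + £2,487,130 = £2,970,130
Less amount previously paid: £2,970,130 − £878,170 = £2,091,960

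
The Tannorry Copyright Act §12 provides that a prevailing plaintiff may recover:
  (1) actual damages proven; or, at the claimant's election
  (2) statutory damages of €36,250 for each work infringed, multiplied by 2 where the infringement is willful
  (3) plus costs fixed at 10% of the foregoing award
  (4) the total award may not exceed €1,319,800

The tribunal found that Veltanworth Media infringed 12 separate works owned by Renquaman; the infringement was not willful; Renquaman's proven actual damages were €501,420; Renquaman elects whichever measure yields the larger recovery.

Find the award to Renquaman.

Award: €551,562

Statutory damages: 12 × €36,250 = €435,000
Infringement not willful: no ×2 enhancement.
Greater of actual damages (€501,420) or statutory damages (€435,000): €501,420
Costs: 10% of €501,420 = €50,142
Award plus costs: €501,420 + €50,142 = €551,562
Cap at €1,319,800: €551,562 is within the cap, no reduction.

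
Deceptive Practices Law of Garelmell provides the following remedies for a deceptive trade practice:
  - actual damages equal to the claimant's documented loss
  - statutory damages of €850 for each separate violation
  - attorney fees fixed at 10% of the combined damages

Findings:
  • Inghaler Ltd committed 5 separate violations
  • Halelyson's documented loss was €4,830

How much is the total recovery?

Statutory damages: 5 × €850 = €4,250
Combined damages: €4,830 + €4,250 = €9,080
Attorney fees: 10% of €9,080 = €908
Total recovery: €9,080 + €908 = €9,988

€9,988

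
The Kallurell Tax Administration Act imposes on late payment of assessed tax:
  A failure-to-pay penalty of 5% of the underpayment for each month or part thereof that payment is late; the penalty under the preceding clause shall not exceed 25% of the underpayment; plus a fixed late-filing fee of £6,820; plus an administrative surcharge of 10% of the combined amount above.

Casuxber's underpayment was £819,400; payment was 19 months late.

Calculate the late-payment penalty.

Accrued rate: 5% × 19 = 95%, capped at 25% → 25%
Failure-to-pay penalty: 25% of £819,400 = £204,850
Penalty before surcharge: £204,850 + £6,820 = £211,670
Administrative surcharge: 10% of £211,670 = £21,167
Total penalty: £211,670 + £21,167 = £232,837

£232,837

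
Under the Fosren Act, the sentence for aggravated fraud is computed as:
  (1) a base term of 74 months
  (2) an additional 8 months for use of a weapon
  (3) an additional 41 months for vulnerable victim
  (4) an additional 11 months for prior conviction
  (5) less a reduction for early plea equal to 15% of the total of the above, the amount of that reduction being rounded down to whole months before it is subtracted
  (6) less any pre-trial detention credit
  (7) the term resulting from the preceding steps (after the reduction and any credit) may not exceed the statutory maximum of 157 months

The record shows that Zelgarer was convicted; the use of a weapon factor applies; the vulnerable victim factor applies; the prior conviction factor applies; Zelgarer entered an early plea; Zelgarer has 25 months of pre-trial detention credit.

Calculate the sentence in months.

Use of a weapon enhancement: +8 months
Vulnerable victim enhancement: +41 months
Prior conviction enhancement: +11 months
Adjusted term: 74 months + 8 months + 41 months + 11 months = 134 months
Early plea reduction: 15% of 134 months = 20 months (rounded down)
After reduction: 134 − 20 = 114 months
Less pre-trial detention credit: 114 months − 25 months = 89 months
Cap at 157 months: 89 months is within the cap, no reduction.

Sentence: 89 months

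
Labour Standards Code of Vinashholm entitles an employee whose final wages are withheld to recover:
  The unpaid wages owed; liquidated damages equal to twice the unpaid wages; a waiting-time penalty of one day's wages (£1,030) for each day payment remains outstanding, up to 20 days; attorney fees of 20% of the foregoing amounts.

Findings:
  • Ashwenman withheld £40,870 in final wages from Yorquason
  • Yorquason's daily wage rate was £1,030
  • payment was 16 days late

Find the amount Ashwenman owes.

Total award: £166,908

Doubled: 2 × £40,870 = £81,740
Penalty days: min(16, 20) = 16
Waiting-time penalty: 16 × £1,030 = £16,480
Subtotal: £40,870 + £81,740 + £16,480 = £139,090
Attorney fees: 20% of £139,090 = £27,818
Total award: £139,090 + £27,818 = £166,908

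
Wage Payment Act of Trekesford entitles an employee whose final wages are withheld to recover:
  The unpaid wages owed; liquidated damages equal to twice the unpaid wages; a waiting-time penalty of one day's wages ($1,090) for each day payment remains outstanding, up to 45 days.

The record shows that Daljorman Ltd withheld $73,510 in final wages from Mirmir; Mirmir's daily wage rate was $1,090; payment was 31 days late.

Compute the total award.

Total award: $254,320

Doubled: 2 × $73,510 = $147,020
Penalty days: min(31, 45) = 31
Waiting-time penalty: 31 × $1,090 = $33,790
Total award: $73,510 + $147,020 + $33,790 = $254,320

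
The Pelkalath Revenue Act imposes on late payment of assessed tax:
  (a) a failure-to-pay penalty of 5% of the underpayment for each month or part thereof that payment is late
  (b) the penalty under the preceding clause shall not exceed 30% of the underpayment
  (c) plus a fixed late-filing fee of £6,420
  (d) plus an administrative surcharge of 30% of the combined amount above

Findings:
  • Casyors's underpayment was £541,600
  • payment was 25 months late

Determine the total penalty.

£219,570

Accrued rate: 5% × 25 = 125%, capped at 30% → 30%
Failure-to-pay penalty: 30% of £541,600 = £162,480
Penalty before surcharge: £162,480 + £6,420 = £168,900
Administrative surcharge: 30% of £168,900 = £50,670
Total penalty: £168,900 + £50,670 = £219,570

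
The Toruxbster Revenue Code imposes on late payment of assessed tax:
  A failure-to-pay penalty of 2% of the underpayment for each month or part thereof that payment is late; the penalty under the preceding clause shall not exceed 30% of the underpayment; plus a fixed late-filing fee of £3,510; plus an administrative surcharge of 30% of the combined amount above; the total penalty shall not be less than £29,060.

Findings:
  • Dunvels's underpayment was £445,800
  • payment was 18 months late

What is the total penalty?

Accrued rate: 2% × 18 = 36%, capped at 30% → 30%
Failure-to-pay penalty: 30% of £445,800 = £133,740
Penalty before surcharge: £133,740 + £3,510 = £137,250
Administrative surcharge: 30% of £137,250 = £41,175
Total penalty: £137,250 + £41,175 = £178,425
Minimum £29,060: £178,425 meets the minimum, no increase.

Penalty: £178,425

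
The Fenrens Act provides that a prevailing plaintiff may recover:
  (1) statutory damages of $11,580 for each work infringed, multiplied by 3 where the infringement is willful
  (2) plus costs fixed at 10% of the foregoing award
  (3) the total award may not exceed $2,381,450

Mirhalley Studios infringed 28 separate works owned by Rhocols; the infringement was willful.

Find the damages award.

Statutory damages: 28 × $11,580 = $324,240
Trebled: 3 × $324,240 = $972,720
Costs: 10% of $972,720 = $97,272
Award plus costs: $972,720 + $97,272 = $1,069,992
Cap at $2,381,450: $1,069,992 is within the cap, no reduction.

Award: $1,069,992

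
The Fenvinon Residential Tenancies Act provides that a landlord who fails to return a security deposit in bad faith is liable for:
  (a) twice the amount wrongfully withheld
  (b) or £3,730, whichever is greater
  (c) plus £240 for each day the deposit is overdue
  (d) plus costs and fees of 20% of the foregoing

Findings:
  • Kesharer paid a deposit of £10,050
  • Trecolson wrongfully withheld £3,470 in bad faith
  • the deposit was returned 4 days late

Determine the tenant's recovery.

Doubled: 2 × £3,470 = £6,940
Minimum £3,730: £6,940 meets the minimum, no increase.
Late-return penalty: 4 × £240 = £960
Damages plus late penalty: £6,940 + £960 = £7,900
Costs and fees: 20% of £7,900 = £1,580
Total recovery: £7,900 + £1,580 = £9,480

£9,480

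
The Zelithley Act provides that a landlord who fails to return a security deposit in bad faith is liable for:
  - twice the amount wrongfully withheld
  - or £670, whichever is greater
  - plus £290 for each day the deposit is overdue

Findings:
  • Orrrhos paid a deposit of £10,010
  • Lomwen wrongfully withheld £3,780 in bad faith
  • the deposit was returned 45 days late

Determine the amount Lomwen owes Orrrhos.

Doubled: 2 × £3,780 = £7,560
Minimum £670: £7,560 meets the minimum, no increase.
Late-return penalty: 45 × £290 = £13,050
Damages plus late penalty: £7,560 + £13,050 = £20,610

£20,610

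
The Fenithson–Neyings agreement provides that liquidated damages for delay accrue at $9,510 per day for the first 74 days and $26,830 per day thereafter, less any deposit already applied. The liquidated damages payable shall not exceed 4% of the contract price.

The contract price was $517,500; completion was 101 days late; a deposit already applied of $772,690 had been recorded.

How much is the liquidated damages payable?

First 74 days: 74 × $9,510 = $703,740
Remaining days: (101 − 74) × $26,830 = $724,410
Accrued per-day damages: $703,740 + $724,410 = $1,428,150
Less deposit already applied: $1,428,150 − $772,690 = $655,460
Cap: 4% of $517,500 = $20,700
Cap at $20,700: $655,460 exceeds the cap → $20,700

$20,700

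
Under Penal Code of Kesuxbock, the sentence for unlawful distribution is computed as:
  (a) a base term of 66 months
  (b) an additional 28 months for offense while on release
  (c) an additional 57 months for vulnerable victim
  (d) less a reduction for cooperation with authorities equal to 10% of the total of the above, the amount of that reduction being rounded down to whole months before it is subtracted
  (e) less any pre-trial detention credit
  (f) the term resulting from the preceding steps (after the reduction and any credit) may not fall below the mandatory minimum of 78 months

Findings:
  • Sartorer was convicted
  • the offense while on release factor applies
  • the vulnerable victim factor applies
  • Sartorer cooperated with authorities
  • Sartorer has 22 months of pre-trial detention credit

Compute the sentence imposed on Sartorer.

Offense while on release enhancement: +28 months
Vulnerable victim enhancement: +57 months
Adjusted term: 66 months + 28 months + 57 months = 151 months
Cooperation with authorities reduction: 10% of 151 months = 15 months (rounded down)
After reduction: 151 − 15 = 136 months
Less pre-trial detention credit: 136 months − 22 months = 114 months
Minimum 78 months: 114 months meets the minimum, no increase.

114 months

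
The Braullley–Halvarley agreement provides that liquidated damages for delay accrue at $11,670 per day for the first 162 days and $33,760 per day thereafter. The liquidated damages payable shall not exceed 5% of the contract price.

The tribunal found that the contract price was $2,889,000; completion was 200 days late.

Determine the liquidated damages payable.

First 162 days: 162 × $11,670 = $1,890,540
Remaining days: (200 − 162) × $33,760 = $1,282,880
Accrued per-day damages: $1,890,540 + $1,282,880 = $3,173,420
Cap: 5% of $2,889,000 = $144,450
Cap at $144,450: $3,173,420 exceeds the cap → $144,450

$144,450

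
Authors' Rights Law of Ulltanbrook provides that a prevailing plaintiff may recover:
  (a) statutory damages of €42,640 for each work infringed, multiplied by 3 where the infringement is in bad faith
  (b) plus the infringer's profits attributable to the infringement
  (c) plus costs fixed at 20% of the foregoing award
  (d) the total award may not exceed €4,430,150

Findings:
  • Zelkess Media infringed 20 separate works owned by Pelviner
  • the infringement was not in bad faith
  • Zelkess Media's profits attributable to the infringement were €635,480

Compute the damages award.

Statutory damages: 20 × €42,640 = €852,800
Infringement not in bad faith: no ×3 enhancement.
Combined award: €852,800 + €635,480 = €1,488,280
Costs: 20% of €1,488,280 = €297,656
Award plus costs: €1,488,280 + €297,656 = €1,785,936
Cap at €4,430,150: €1,785,936 is within the cap, no reduction.

€1,785,936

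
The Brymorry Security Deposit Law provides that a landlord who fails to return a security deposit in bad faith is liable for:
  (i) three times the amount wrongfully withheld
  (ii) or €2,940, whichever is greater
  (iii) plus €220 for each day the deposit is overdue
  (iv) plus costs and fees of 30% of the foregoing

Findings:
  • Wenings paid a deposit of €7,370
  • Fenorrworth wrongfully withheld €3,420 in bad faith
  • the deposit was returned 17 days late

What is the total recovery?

Trebled: 3 × €3,420 = €10,260
Minimum €2,940: €10,260 meets the minimum, no increase.
Late-return penalty: 17 × €220 = €3,740
Damages plus late penalty: €10,260 + €3,740 = €14,000
Costs and fees: 30% of €14,000 = €4,200
Total recovery: €14,000 + €4,200 = €18,200

€18,200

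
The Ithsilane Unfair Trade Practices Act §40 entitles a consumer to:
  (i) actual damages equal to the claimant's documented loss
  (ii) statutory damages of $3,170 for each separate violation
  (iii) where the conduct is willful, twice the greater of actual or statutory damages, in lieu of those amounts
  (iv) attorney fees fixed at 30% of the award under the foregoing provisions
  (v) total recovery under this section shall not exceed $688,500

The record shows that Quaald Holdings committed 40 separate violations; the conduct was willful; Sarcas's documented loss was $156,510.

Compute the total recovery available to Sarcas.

Statutory damages: 40 × $3,170 = $126,800
Greater of actual damages ($156,510) or statutory damages ($126,800): $156,510
Doubled: 2 × $156,510 = $313,020
Attorney fees: 30% of $313,020 = $93,906
Total before cap: $313,020 + $93,906 = $406,926
Cap at $688,500: $406,926 is within the cap, no reduction.

Total recovery: $406,926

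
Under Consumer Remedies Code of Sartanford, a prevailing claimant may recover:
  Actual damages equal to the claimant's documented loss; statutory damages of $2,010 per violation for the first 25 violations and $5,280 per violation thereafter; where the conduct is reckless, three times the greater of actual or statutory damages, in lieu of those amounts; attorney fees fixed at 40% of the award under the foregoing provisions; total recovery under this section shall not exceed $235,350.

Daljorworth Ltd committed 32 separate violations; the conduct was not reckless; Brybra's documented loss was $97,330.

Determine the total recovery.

First 25 violations: 25 × $2,010 = $50,250
Remaining violations: (32 − 25) × $5,280 = $36,960
Statutory damages: $50,250 + $36,960 = $87,210
Conduct not reckless: the in-lieu enhancement does not apply.
Actual plus statutory damages: $97,330 + $87,210 = $184,540
Attorney fees: 40% of $184,540 = $73,816
Total before cap: $184,540 + $73,816 = $258,356
Cap at $235,350: $258,356 exceeds the cap → $235,350

Total recovery: $235,350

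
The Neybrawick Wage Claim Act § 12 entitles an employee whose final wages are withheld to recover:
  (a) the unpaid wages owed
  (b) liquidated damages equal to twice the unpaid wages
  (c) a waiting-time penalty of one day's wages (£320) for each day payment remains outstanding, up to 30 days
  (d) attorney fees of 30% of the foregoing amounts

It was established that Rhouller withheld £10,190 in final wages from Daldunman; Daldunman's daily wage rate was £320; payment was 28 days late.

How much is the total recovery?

£51,389

Doubled: 2 × £10,190 = £20,380
Penalty days: min(28, 30) = 28
Waiting-time penalty: 28 × £320 = £8,960
Subtotal: £10,190 + £20,380 + £8,960 = £39,530
Attorney fees: 30% of £39,530 = £11,859
Total award: £39,530 + £11,859 = £51,389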